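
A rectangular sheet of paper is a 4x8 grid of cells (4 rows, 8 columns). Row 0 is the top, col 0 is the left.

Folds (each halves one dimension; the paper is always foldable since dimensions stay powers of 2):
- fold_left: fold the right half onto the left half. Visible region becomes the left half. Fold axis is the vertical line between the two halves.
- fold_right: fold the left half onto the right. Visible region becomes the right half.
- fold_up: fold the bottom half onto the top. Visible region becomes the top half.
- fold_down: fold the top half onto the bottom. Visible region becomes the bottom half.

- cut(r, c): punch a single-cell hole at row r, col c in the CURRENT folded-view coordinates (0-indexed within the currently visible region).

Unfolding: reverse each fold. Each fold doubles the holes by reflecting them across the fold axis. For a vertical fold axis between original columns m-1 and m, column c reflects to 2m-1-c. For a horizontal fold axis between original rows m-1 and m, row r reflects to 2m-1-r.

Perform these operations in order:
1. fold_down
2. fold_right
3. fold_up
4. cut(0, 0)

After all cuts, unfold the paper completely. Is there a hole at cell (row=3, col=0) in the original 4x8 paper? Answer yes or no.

Answer: no

Derivation:
Op 1 fold_down: fold axis h@2; visible region now rows[2,4) x cols[0,8) = 2x8
Op 2 fold_right: fold axis v@4; visible region now rows[2,4) x cols[4,8) = 2x4
Op 3 fold_up: fold axis h@3; visible region now rows[2,3) x cols[4,8) = 1x4
Op 4 cut(0, 0): punch at orig (2,4); cuts so far [(2, 4)]; region rows[2,3) x cols[4,8) = 1x4
Unfold 1 (reflect across h@3): 2 holes -> [(2, 4), (3, 4)]
Unfold 2 (reflect across v@4): 4 holes -> [(2, 3), (2, 4), (3, 3), (3, 4)]
Unfold 3 (reflect across h@2): 8 holes -> [(0, 3), (0, 4), (1, 3), (1, 4), (2, 3), (2, 4), (3, 3), (3, 4)]
Holes: [(0, 3), (0, 4), (1, 3), (1, 4), (2, 3), (2, 4), (3, 3), (3, 4)]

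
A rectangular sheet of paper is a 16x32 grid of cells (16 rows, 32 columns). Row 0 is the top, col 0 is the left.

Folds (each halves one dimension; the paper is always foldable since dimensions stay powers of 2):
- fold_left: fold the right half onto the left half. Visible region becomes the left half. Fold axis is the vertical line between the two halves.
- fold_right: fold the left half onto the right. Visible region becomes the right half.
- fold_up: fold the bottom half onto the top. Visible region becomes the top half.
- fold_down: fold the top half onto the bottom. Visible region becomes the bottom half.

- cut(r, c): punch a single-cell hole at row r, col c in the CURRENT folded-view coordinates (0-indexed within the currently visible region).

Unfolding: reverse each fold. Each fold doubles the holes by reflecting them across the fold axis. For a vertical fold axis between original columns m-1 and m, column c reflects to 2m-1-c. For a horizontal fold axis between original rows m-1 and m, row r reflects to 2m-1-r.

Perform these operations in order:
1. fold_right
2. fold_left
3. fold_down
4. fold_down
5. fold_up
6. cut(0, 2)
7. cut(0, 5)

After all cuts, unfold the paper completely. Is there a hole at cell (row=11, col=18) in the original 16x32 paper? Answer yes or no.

Answer: yes

Derivation:
Op 1 fold_right: fold axis v@16; visible region now rows[0,16) x cols[16,32) = 16x16
Op 2 fold_left: fold axis v@24; visible region now rows[0,16) x cols[16,24) = 16x8
Op 3 fold_down: fold axis h@8; visible region now rows[8,16) x cols[16,24) = 8x8
Op 4 fold_down: fold axis h@12; visible region now rows[12,16) x cols[16,24) = 4x8
Op 5 fold_up: fold axis h@14; visible region now rows[12,14) x cols[16,24) = 2x8
Op 6 cut(0, 2): punch at orig (12,18); cuts so far [(12, 18)]; region rows[12,14) x cols[16,24) = 2x8
Op 7 cut(0, 5): punch at orig (12,21); cuts so far [(12, 18), (12, 21)]; region rows[12,14) x cols[16,24) = 2x8
Unfold 1 (reflect across h@14): 4 holes -> [(12, 18), (12, 21), (15, 18), (15, 21)]
Unfold 2 (reflect across h@12): 8 holes -> [(8, 18), (8, 21), (11, 18), (11, 21), (12, 18), (12, 21), (15, 18), (15, 21)]
Unfold 3 (reflect across h@8): 16 holes -> [(0, 18), (0, 21), (3, 18), (3, 21), (4, 18), (4, 21), (7, 18), (7, 21), (8, 18), (8, 21), (11, 18), (11, 21), (12, 18), (12, 21), (15, 18), (15, 21)]
Unfold 4 (reflect across v@24): 32 holes -> [(0, 18), (0, 21), (0, 26), (0, 29), (3, 18), (3, 21), (3, 26), (3, 29), (4, 18), (4, 21), (4, 26), (4, 29), (7, 18), (7, 21), (7, 26), (7, 29), (8, 18), (8, 21), (8, 26), (8, 29), (11, 18), (11, 21), (11, 26), (11, 29), (12, 18), (12, 21), (12, 26), (12, 29), (15, 18), (15, 21), (15, 26), (15, 29)]
Unfold 5 (reflect across v@16): 64 holes -> [(0, 2), (0, 5), (0, 10), (0, 13), (0, 18), (0, 21), (0, 26), (0, 29), (3, 2), (3, 5), (3, 10), (3, 13), (3, 18), (3, 21), (3, 26), (3, 29), (4, 2), (4, 5), (4, 10), (4, 13), (4, 18), (4, 21), (4, 26), (4, 29), (7, 2), (7, 5), (7, 10), (7, 13), (7, 18), (7, 21), (7, 26), (7, 29), (8, 2), (8, 5), (8, 10), (8, 13), (8, 18), (8, 21), (8, 26), (8, 29), (11, 2), (11, 5), (11, 10), (11, 13), (11, 18), (11, 21), (11, 26), (11, 29), (12, 2), (12, 5), (12, 10), (12, 13), (12, 18), (12, 21), (12, 26), (12, 29), (15, 2), (15, 5), (15, 10), (15, 13), (15, 18), (15, 21), (15, 26), (15, 29)]
Holes: [(0, 2), (0, 5), (0, 10), (0, 13), (0, 18), (0, 21), (0, 26), (0, 29), (3, 2), (3, 5), (3, 10), (3, 13), (3, 18), (3, 21), (3, 26), (3, 29), (4, 2), (4, 5), (4, 10), (4, 13), (4, 18), (4, 21), (4, 26), (4, 29), (7, 2), (7, 5), (7, 10), (7, 13), (7, 18), (7, 21), (7, 26), (7, 29), (8, 2), (8, 5), (8, 10), (8, 13), (8, 18), (8, 21), (8, 26), (8, 29), (11, 2), (11, 5), (11, 10), (11, 13), (11, 18), (11, 21), (11, 26), (11, 29), (12, 2), (12, 5), (12, 10), (12, 13), (12, 18), (12, 21), (12, 26), (12, 29), (15, 2), (15, 5), (15, 10), (15, 13), (15, 18), (15, 21), (15, 26), (15, 29)]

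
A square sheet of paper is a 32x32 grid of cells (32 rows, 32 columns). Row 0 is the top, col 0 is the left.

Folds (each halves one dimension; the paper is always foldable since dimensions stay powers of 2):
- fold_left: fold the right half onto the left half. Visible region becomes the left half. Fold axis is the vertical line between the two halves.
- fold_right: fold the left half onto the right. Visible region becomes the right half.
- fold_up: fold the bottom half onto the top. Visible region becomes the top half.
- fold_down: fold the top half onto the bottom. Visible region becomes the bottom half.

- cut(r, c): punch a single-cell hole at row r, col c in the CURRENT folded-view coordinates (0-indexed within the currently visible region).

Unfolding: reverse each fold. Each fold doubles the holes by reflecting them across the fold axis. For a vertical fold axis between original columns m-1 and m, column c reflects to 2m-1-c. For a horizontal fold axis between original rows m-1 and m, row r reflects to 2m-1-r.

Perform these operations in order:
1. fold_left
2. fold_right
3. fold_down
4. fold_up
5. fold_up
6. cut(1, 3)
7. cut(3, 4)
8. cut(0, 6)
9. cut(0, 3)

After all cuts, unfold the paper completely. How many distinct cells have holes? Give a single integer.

Answer: 128

Derivation:
Op 1 fold_left: fold axis v@16; visible region now rows[0,32) x cols[0,16) = 32x16
Op 2 fold_right: fold axis v@8; visible region now rows[0,32) x cols[8,16) = 32x8
Op 3 fold_down: fold axis h@16; visible region now rows[16,32) x cols[8,16) = 16x8
Op 4 fold_up: fold axis h@24; visible region now rows[16,24) x cols[8,16) = 8x8
Op 5 fold_up: fold axis h@20; visible region now rows[16,20) x cols[8,16) = 4x8
Op 6 cut(1, 3): punch at orig (17,11); cuts so far [(17, 11)]; region rows[16,20) x cols[8,16) = 4x8
Op 7 cut(3, 4): punch at orig (19,12); cuts so far [(17, 11), (19, 12)]; region rows[16,20) x cols[8,16) = 4x8
Op 8 cut(0, 6): punch at orig (16,14); cuts so far [(16, 14), (17, 11), (19, 12)]; region rows[16,20) x cols[8,16) = 4x8
Op 9 cut(0, 3): punch at orig (16,11); cuts so far [(16, 11), (16, 14), (17, 11), (19, 12)]; region rows[16,20) x cols[8,16) = 4x8
Unfold 1 (reflect across h@20): 8 holes -> [(16, 11), (16, 14), (17, 11), (19, 12), (20, 12), (22, 11), (23, 11), (23, 14)]
Unfold 2 (reflect across h@24): 16 holes -> [(16, 11), (16, 14), (17, 11), (19, 12), (20, 12), (22, 11), (23, 11), (23, 14), (24, 11), (24, 14), (25, 11), (27, 12), (28, 12), (30, 11), (31, 11), (31, 14)]
Unfold 3 (reflect across h@16): 32 holes -> [(0, 11), (0, 14), (1, 11), (3, 12), (4, 12), (6, 11), (7, 11), (7, 14), (8, 11), (8, 14), (9, 11), (11, 12), (12, 12), (14, 11), (15, 11), (15, 14), (16, 11), (16, 14), (17, 11), (19, 12), (20, 12), (22, 11), (23, 11), (23, 14), (24, 11), (24, 14), (25, 11), (27, 12), (28, 12), (30, 11), (31, 11), (31, 14)]
Unfold 4 (reflect across v@8): 64 holes -> [(0, 1), (0, 4), (0, 11), (0, 14), (1, 4), (1, 11), (3, 3), (3, 12), (4, 3), (4, 12), (6, 4), (6, 11), (7, 1), (7, 4), (7, 11), (7, 14), (8, 1), (8, 4), (8, 11), (8, 14), (9, 4), (9, 11), (11, 3), (11, 12), (12, 3), (12, 12), (14, 4), (14, 11), (15, 1), (15, 4), (15, 11), (15, 14), (16, 1), (16, 4), (16, 11), (16, 14), (17, 4), (17, 11), (19, 3), (19, 12), (20, 3), (20, 12), (22, 4), (22, 11), (23, 1), (23, 4), (23, 11), (23, 14), (24, 1), (24, 4), (24, 11), (24, 14), (25, 4), (25, 11), (27, 3), (27, 12), (28, 3), (28, 12), (30, 4), (30, 11), (31, 1), (31, 4), (31, 11), (31, 14)]
Unfold 5 (reflect across v@16): 128 holes -> [(0, 1), (0, 4), (0, 11), (0, 14), (0, 17), (0, 20), (0, 27), (0, 30), (1, 4), (1, 11), (1, 20), (1, 27), (3, 3), (3, 12), (3, 19), (3, 28), (4, 3), (4, 12), (4, 19), (4, 28), (6, 4), (6, 11), (6, 20), (6, 27), (7, 1), (7, 4), (7, 11), (7, 14), (7, 17), (7, 20), (7, 27), (7, 30), (8, 1), (8, 4), (8, 11), (8, 14), (8, 17), (8, 20), (8, 27), (8, 30), (9, 4), (9, 11), (9, 20), (9, 27), (11, 3), (11, 12), (11, 19), (11, 28), (12, 3), (12, 12), (12, 19), (12, 28), (14, 4), (14, 11), (14, 20), (14, 27), (15, 1), (15, 4), (15, 11), (15, 14), (15, 17), (15, 20), (15, 27), (15, 30), (16, 1), (16, 4), (16, 11), (16, 14), (16, 17), (16, 20), (16, 27), (16, 30), (17, 4), (17, 11), (17, 20), (17, 27), (19, 3), (19, 12), (19, 19), (19, 28), (20, 3), (20, 12), (20, 19), (20, 28), (22, 4), (22, 11), (22, 20), (22, 27), (23, 1), (23, 4), (23, 11), (23, 14), (23, 17), (23, 20), (23, 27), (23, 30), (24, 1), (24, 4), (24, 11), (24, 14), (24, 17), (24, 20), (24, 27), (24, 30), (25, 4), (25, 11), (25, 20), (25, 27), (27, 3), (27, 12), (27, 19), (27, 28), (28, 3), (28, 12), (28, 19), (28, 28), (30, 4), (30, 11), (30, 20), (30, 27), (31, 1), (31, 4), (31, 11), (31, 14), (31, 17), (31, 20), (31, 27), (31, 30)]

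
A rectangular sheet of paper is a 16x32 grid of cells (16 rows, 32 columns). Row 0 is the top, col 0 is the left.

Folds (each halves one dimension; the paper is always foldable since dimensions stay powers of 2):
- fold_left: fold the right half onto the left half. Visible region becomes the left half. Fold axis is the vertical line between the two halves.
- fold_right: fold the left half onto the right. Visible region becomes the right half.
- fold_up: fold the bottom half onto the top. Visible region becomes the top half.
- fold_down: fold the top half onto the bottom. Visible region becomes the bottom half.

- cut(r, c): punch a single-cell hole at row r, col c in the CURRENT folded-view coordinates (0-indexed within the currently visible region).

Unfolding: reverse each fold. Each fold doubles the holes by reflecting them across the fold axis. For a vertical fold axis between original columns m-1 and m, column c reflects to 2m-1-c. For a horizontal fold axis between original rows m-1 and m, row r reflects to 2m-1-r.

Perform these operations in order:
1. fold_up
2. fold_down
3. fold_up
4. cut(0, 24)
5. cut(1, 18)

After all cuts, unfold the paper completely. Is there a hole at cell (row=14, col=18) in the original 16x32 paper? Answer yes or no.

Op 1 fold_up: fold axis h@8; visible region now rows[0,8) x cols[0,32) = 8x32
Op 2 fold_down: fold axis h@4; visible region now rows[4,8) x cols[0,32) = 4x32
Op 3 fold_up: fold axis h@6; visible region now rows[4,6) x cols[0,32) = 2x32
Op 4 cut(0, 24): punch at orig (4,24); cuts so far [(4, 24)]; region rows[4,6) x cols[0,32) = 2x32
Op 5 cut(1, 18): punch at orig (5,18); cuts so far [(4, 24), (5, 18)]; region rows[4,6) x cols[0,32) = 2x32
Unfold 1 (reflect across h@6): 4 holes -> [(4, 24), (5, 18), (6, 18), (7, 24)]
Unfold 2 (reflect across h@4): 8 holes -> [(0, 24), (1, 18), (2, 18), (3, 24), (4, 24), (5, 18), (6, 18), (7, 24)]
Unfold 3 (reflect across h@8): 16 holes -> [(0, 24), (1, 18), (2, 18), (3, 24), (4, 24), (5, 18), (6, 18), (7, 24), (8, 24), (9, 18), (10, 18), (11, 24), (12, 24), (13, 18), (14, 18), (15, 24)]
Holes: [(0, 24), (1, 18), (2, 18), (3, 24), (4, 24), (5, 18), (6, 18), (7, 24), (8, 24), (9, 18), (10, 18), (11, 24), (12, 24), (13, 18), (14, 18), (15, 24)]

Answer: yes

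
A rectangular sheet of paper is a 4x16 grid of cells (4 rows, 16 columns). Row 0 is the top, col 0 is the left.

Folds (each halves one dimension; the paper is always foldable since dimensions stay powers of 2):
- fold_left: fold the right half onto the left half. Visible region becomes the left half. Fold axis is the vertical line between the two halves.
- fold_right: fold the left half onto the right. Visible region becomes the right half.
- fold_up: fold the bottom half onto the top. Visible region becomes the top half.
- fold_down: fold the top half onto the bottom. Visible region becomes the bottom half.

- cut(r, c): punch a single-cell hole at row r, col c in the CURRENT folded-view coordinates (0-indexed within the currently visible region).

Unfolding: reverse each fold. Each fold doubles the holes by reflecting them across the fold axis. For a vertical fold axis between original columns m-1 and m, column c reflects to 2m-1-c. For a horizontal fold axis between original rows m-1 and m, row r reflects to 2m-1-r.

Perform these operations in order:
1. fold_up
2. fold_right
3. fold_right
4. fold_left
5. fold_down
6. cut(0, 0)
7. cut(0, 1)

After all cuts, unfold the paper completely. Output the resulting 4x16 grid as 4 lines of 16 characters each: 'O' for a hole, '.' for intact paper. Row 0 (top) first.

Op 1 fold_up: fold axis h@2; visible region now rows[0,2) x cols[0,16) = 2x16
Op 2 fold_right: fold axis v@8; visible region now rows[0,2) x cols[8,16) = 2x8
Op 3 fold_right: fold axis v@12; visible region now rows[0,2) x cols[12,16) = 2x4
Op 4 fold_left: fold axis v@14; visible region now rows[0,2) x cols[12,14) = 2x2
Op 5 fold_down: fold axis h@1; visible region now rows[1,2) x cols[12,14) = 1x2
Op 6 cut(0, 0): punch at orig (1,12); cuts so far [(1, 12)]; region rows[1,2) x cols[12,14) = 1x2
Op 7 cut(0, 1): punch at orig (1,13); cuts so far [(1, 12), (1, 13)]; region rows[1,2) x cols[12,14) = 1x2
Unfold 1 (reflect across h@1): 4 holes -> [(0, 12), (0, 13), (1, 12), (1, 13)]
Unfold 2 (reflect across v@14): 8 holes -> [(0, 12), (0, 13), (0, 14), (0, 15), (1, 12), (1, 13), (1, 14), (1, 15)]
Unfold 3 (reflect across v@12): 16 holes -> [(0, 8), (0, 9), (0, 10), (0, 11), (0, 12), (0, 13), (0, 14), (0, 15), (1, 8), (1, 9), (1, 10), (1, 11), (1, 12), (1, 13), (1, 14), (1, 15)]
Unfold 4 (reflect across v@8): 32 holes -> [(0, 0), (0, 1), (0, 2), (0, 3), (0, 4), (0, 5), (0, 6), (0, 7), (0, 8), (0, 9), (0, 10), (0, 11), (0, 12), (0, 13), (0, 14), (0, 15), (1, 0), (1, 1), (1, 2), (1, 3), (1, 4), (1, 5), (1, 6), (1, 7), (1, 8), (1, 9), (1, 10), (1, 11), (1, 12), (1, 13), (1, 14), (1, 15)]
Unfold 5 (reflect across h@2): 64 holes -> [(0, 0), (0, 1), (0, 2), (0, 3), (0, 4), (0, 5), (0, 6), (0, 7), (0, 8), (0, 9), (0, 10), (0, 11), (0, 12), (0, 13), (0, 14), (0, 15), (1, 0), (1, 1), (1, 2), (1, 3), (1, 4), (1, 5), (1, 6), (1, 7), (1, 8), (1, 9), (1, 10), (1, 11), (1, 12), (1, 13), (1, 14), (1, 15), (2, 0), (2, 1), (2, 2), (2, 3), (2, 4), (2, 5), (2, 6), (2, 7), (2, 8), (2, 9), (2, 10), (2, 11), (2, 12), (2, 13), (2, 14), (2, 15), (3, 0), (3, 1), (3, 2), (3, 3), (3, 4), (3, 5), (3, 6), (3, 7), (3, 8), (3, 9), (3, 10), (3, 11), (3, 12), (3, 13), (3, 14), (3, 15)]

Answer: OOOOOOOOOOOOOOOO
OOOOOOOOOOOOOOOO
OOOOOOOOOOOOOOOO
OOOOOOOOOOOOOOOO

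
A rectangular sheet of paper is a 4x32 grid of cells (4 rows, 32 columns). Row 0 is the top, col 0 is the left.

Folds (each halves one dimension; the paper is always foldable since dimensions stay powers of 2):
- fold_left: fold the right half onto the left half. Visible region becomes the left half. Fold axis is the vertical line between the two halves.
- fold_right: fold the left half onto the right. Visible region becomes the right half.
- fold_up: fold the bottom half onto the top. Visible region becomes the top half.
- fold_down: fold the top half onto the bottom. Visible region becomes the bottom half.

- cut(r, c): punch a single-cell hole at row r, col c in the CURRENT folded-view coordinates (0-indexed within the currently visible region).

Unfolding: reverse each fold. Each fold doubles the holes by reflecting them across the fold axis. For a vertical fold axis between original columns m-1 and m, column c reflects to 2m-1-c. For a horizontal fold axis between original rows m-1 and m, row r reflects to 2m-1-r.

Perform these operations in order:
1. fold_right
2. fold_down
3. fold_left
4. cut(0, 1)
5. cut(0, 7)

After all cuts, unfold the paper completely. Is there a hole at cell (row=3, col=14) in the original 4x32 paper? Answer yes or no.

Op 1 fold_right: fold axis v@16; visible region now rows[0,4) x cols[16,32) = 4x16
Op 2 fold_down: fold axis h@2; visible region now rows[2,4) x cols[16,32) = 2x16
Op 3 fold_left: fold axis v@24; visible region now rows[2,4) x cols[16,24) = 2x8
Op 4 cut(0, 1): punch at orig (2,17); cuts so far [(2, 17)]; region rows[2,4) x cols[16,24) = 2x8
Op 5 cut(0, 7): punch at orig (2,23); cuts so far [(2, 17), (2, 23)]; region rows[2,4) x cols[16,24) = 2x8
Unfold 1 (reflect across v@24): 4 holes -> [(2, 17), (2, 23), (2, 24), (2, 30)]
Unfold 2 (reflect across h@2): 8 holes -> [(1, 17), (1, 23), (1, 24), (1, 30), (2, 17), (2, 23), (2, 24), (2, 30)]
Unfold 3 (reflect across v@16): 16 holes -> [(1, 1), (1, 7), (1, 8), (1, 14), (1, 17), (1, 23), (1, 24), (1, 30), (2, 1), (2, 7), (2, 8), (2, 14), (2, 17), (2, 23), (2, 24), (2, 30)]
Holes: [(1, 1), (1, 7), (1, 8), (1, 14), (1, 17), (1, 23), (1, 24), (1, 30), (2, 1), (2, 7), (2, 8), (2, 14), (2, 17), (2, 23), (2, 24), (2, 30)]

Answer: no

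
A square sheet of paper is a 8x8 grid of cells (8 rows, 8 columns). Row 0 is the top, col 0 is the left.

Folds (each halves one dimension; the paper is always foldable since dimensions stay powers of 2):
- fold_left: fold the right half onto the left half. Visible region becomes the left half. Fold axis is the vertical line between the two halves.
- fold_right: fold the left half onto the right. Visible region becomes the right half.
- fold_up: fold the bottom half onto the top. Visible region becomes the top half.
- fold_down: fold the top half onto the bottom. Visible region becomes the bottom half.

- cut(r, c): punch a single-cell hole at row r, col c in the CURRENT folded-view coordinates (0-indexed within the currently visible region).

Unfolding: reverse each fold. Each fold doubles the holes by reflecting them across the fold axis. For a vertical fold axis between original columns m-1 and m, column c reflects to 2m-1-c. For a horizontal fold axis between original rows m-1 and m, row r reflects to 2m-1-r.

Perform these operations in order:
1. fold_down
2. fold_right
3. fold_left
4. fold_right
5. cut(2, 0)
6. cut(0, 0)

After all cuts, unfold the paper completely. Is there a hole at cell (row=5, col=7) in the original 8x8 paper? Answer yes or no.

Answer: no

Derivation:
Op 1 fold_down: fold axis h@4; visible region now rows[4,8) x cols[0,8) = 4x8
Op 2 fold_right: fold axis v@4; visible region now rows[4,8) x cols[4,8) = 4x4
Op 3 fold_left: fold axis v@6; visible region now rows[4,8) x cols[4,6) = 4x2
Op 4 fold_right: fold axis v@5; visible region now rows[4,8) x cols[5,6) = 4x1
Op 5 cut(2, 0): punch at orig (6,5); cuts so far [(6, 5)]; region rows[4,8) x cols[5,6) = 4x1
Op 6 cut(0, 0): punch at orig (4,5); cuts so far [(4, 5), (6, 5)]; region rows[4,8) x cols[5,6) = 4x1
Unfold 1 (reflect across v@5): 4 holes -> [(4, 4), (4, 5), (6, 4), (6, 5)]
Unfold 2 (reflect across v@6): 8 holes -> [(4, 4), (4, 5), (4, 6), (4, 7), (6, 4), (6, 5), (6, 6), (6, 7)]
Unfold 3 (reflect across v@4): 16 holes -> [(4, 0), (4, 1), (4, 2), (4, 3), (4, 4), (4, 5), (4, 6), (4, 7), (6, 0), (6, 1), (6, 2), (6, 3), (6, 4), (6, 5), (6, 6), (6, 7)]
Unfold 4 (reflect across h@4): 32 holes -> [(1, 0), (1, 1), (1, 2), (1, 3), (1, 4), (1, 5), (1, 6), (1, 7), (3, 0), (3, 1), (3, 2), (3, 3), (3, 4), (3, 5), (3, 6), (3, 7), (4, 0), (4, 1), (4, 2), (4, 3), (4, 4), (4, 5), (4, 6), (4, 7), (6, 0), (6, 1), (6, 2), (6, 3), (6, 4), (6, 5), (6, 6), (6, 7)]
Holes: [(1, 0), (1, 1), (1, 2), (1, 3), (1, 4), (1, 5), (1, 6), (1, 7), (3, 0), (3, 1), (3, 2), (3, 3), (3, 4), (3, 5), (3, 6), (3, 7), (4, 0), (4, 1), (4, 2), (4, 3), (4, 4), (4, 5), (4, 6), (4, 7), (6, 0), (6, 1), (6, 2), (6, 3), (6, 4), (6, 5), (6, 6), (6, 7)]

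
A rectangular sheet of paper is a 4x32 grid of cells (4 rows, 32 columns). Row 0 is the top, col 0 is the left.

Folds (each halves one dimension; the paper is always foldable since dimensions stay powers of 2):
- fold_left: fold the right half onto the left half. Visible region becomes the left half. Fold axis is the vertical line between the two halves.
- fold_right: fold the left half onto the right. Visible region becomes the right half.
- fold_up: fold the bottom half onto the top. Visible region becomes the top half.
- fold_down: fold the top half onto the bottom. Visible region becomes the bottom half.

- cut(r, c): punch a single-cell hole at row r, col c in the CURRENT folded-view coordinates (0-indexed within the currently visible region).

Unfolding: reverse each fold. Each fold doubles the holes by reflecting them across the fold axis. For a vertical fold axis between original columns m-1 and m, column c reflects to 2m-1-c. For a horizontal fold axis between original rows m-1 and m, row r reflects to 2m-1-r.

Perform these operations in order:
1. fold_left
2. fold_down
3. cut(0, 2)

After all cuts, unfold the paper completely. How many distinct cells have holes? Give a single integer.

Op 1 fold_left: fold axis v@16; visible region now rows[0,4) x cols[0,16) = 4x16
Op 2 fold_down: fold axis h@2; visible region now rows[2,4) x cols[0,16) = 2x16
Op 3 cut(0, 2): punch at orig (2,2); cuts so far [(2, 2)]; region rows[2,4) x cols[0,16) = 2x16
Unfold 1 (reflect across h@2): 2 holes -> [(1, 2), (2, 2)]
Unfold 2 (reflect across v@16): 4 holes -> [(1, 2), (1, 29), (2, 2), (2, 29)]

Answer: 4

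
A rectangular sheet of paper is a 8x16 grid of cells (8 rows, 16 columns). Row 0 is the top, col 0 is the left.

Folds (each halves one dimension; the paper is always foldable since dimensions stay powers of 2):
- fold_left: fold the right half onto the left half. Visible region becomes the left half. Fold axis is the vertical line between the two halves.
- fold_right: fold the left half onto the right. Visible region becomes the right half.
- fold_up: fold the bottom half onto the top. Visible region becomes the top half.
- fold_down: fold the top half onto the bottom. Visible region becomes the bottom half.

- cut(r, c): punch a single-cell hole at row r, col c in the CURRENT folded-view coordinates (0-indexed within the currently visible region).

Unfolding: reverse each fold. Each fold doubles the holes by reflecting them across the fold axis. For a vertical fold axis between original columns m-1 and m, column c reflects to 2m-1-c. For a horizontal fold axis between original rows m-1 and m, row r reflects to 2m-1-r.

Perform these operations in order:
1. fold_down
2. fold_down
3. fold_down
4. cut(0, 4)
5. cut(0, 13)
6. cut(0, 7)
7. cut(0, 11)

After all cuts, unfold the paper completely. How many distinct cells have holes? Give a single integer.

Op 1 fold_down: fold axis h@4; visible region now rows[4,8) x cols[0,16) = 4x16
Op 2 fold_down: fold axis h@6; visible region now rows[6,8) x cols[0,16) = 2x16
Op 3 fold_down: fold axis h@7; visible region now rows[7,8) x cols[0,16) = 1x16
Op 4 cut(0, 4): punch at orig (7,4); cuts so far [(7, 4)]; region rows[7,8) x cols[0,16) = 1x16
Op 5 cut(0, 13): punch at orig (7,13); cuts so far [(7, 4), (7, 13)]; region rows[7,8) x cols[0,16) = 1x16
Op 6 cut(0, 7): punch at orig (7,7); cuts so far [(7, 4), (7, 7), (7, 13)]; region rows[7,8) x cols[0,16) = 1x16
Op 7 cut(0, 11): punch at orig (7,11); cuts so far [(7, 4), (7, 7), (7, 11), (7, 13)]; region rows[7,8) x cols[0,16) = 1x16
Unfold 1 (reflect across h@7): 8 holes -> [(6, 4), (6, 7), (6, 11), (6, 13), (7, 4), (7, 7), (7, 11), (7, 13)]
Unfold 2 (reflect across h@6): 16 holes -> [(4, 4), (4, 7), (4, 11), (4, 13), (5, 4), (5, 7), (5, 11), (5, 13), (6, 4), (6, 7), (6, 11), (6, 13), (7, 4), (7, 7), (7, 11), (7, 13)]
Unfold 3 (reflect across h@4): 32 holes -> [(0, 4), (0, 7), (0, 11), (0, 13), (1, 4), (1, 7), (1, 11), (1, 13), (2, 4), (2, 7), (2, 11), (2, 13), (3, 4), (3, 7), (3, 11), (3, 13), (4, 4), (4, 7), (4, 11), (4, 13), (5, 4), (5, 7), (5, 11), (5, 13), (6, 4), (6, 7), (6, 11), (6, 13), (7, 4), (7, 7), (7, 11), (7, 13)]

Answer: 32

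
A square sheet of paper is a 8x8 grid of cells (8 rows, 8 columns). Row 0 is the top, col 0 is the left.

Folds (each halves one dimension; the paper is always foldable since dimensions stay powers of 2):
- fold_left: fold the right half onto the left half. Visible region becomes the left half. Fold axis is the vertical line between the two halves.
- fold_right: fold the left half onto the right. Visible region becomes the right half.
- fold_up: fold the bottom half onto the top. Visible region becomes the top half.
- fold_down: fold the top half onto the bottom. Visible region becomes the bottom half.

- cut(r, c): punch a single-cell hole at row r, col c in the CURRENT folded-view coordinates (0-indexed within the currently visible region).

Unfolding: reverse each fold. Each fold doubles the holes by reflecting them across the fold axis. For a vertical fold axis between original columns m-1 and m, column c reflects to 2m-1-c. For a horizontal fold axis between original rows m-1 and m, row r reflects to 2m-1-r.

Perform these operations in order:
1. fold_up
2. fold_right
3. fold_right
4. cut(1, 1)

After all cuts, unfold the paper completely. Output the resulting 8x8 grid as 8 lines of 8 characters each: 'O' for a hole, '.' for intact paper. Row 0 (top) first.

Op 1 fold_up: fold axis h@4; visible region now rows[0,4) x cols[0,8) = 4x8
Op 2 fold_right: fold axis v@4; visible region now rows[0,4) x cols[4,8) = 4x4
Op 3 fold_right: fold axis v@6; visible region now rows[0,4) x cols[6,8) = 4x2
Op 4 cut(1, 1): punch at orig (1,7); cuts so far [(1, 7)]; region rows[0,4) x cols[6,8) = 4x2
Unfold 1 (reflect across v@6): 2 holes -> [(1, 4), (1, 7)]
Unfold 2 (reflect across v@4): 4 holes -> [(1, 0), (1, 3), (1, 4), (1, 7)]
Unfold 3 (reflect across h@4): 8 holes -> [(1, 0), (1, 3), (1, 4), (1, 7), (6, 0), (6, 3), (6, 4), (6, 7)]

Answer: ........
O..OO..O
........
........
........
........
O..OO..O
........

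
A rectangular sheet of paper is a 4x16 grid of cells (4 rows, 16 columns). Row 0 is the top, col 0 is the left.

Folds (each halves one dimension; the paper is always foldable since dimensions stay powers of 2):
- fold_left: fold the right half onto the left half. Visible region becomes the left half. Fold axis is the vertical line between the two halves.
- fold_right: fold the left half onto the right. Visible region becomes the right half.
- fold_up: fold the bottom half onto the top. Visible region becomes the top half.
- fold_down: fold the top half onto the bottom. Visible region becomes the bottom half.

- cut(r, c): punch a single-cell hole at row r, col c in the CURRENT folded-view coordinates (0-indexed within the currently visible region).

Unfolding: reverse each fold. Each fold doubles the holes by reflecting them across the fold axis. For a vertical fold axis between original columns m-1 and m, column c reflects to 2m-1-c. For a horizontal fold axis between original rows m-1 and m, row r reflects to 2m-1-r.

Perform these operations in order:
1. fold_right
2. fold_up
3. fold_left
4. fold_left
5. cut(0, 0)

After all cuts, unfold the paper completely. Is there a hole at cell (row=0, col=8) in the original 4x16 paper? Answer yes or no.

Answer: yes

Derivation:
Op 1 fold_right: fold axis v@8; visible region now rows[0,4) x cols[8,16) = 4x8
Op 2 fold_up: fold axis h@2; visible region now rows[0,2) x cols[8,16) = 2x8
Op 3 fold_left: fold axis v@12; visible region now rows[0,2) x cols[8,12) = 2x4
Op 4 fold_left: fold axis v@10; visible region now rows[0,2) x cols[8,10) = 2x2
Op 5 cut(0, 0): punch at orig (0,8); cuts so far [(0, 8)]; region rows[0,2) x cols[8,10) = 2x2
Unfold 1 (reflect across v@10): 2 holes -> [(0, 8), (0, 11)]
Unfold 2 (reflect across v@12): 4 holes -> [(0, 8), (0, 11), (0, 12), (0, 15)]
Unfold 3 (reflect across h@2): 8 holes -> [(0, 8), (0, 11), (0, 12), (0, 15), (3, 8), (3, 11), (3, 12), (3, 15)]
Unfold 4 (reflect across v@8): 16 holes -> [(0, 0), (0, 3), (0, 4), (0, 7), (0, 8), (0, 11), (0, 12), (0, 15), (3, 0), (3, 3), (3, 4), (3, 7), (3, 8), (3, 11), (3, 12), (3, 15)]
Holes: [(0, 0), (0, 3), (0, 4), (0, 7), (0, 8), (0, 11), (0, 12), (0, 15), (3, 0), (3, 3), (3, 4), (3, 7), (3, 8), (3, 11), (3, 12), (3, 15)]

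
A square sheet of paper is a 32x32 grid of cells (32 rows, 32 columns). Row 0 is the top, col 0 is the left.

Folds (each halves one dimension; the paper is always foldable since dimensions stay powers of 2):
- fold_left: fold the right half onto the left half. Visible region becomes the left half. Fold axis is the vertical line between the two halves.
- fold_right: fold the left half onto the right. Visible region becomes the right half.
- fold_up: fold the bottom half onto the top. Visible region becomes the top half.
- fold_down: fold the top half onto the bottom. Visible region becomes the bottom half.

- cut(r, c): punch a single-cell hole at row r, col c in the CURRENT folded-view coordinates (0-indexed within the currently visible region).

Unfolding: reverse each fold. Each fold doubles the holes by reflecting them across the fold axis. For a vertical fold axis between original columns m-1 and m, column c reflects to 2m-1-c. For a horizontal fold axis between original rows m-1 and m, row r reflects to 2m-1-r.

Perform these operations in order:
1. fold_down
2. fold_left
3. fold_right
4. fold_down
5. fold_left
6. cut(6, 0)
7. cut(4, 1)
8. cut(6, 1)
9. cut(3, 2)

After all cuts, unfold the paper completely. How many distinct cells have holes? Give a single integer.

Op 1 fold_down: fold axis h@16; visible region now rows[16,32) x cols[0,32) = 16x32
Op 2 fold_left: fold axis v@16; visible region now rows[16,32) x cols[0,16) = 16x16
Op 3 fold_right: fold axis v@8; visible region now rows[16,32) x cols[8,16) = 16x8
Op 4 fold_down: fold axis h@24; visible region now rows[24,32) x cols[8,16) = 8x8
Op 5 fold_left: fold axis v@12; visible region now rows[24,32) x cols[8,12) = 8x4
Op 6 cut(6, 0): punch at orig (30,8); cuts so far [(30, 8)]; region rows[24,32) x cols[8,12) = 8x4
Op 7 cut(4, 1): punch at orig (28,9); cuts so far [(28, 9), (30, 8)]; region rows[24,32) x cols[8,12) = 8x4
Op 8 cut(6, 1): punch at orig (30,9); cuts so far [(28, 9), (30, 8), (30, 9)]; region rows[24,32) x cols[8,12) = 8x4
Op 9 cut(3, 2): punch at orig (27,10); cuts so far [(27, 10), (28, 9), (30, 8), (30, 9)]; region rows[24,32) x cols[8,12) = 8x4
Unfold 1 (reflect across v@12): 8 holes -> [(27, 10), (27, 13), (28, 9), (28, 14), (30, 8), (30, 9), (30, 14), (30, 15)]
Unfold 2 (reflect across h@24): 16 holes -> [(17, 8), (17, 9), (17, 14), (17, 15), (19, 9), (19, 14), (20, 10), (20, 13), (27, 10), (27, 13), (28, 9), (28, 14), (30, 8), (30, 9), (30, 14), (30, 15)]
Unfold 3 (reflect across v@8): 32 holes -> [(17, 0), (17, 1), (17, 6), (17, 7), (17, 8), (17, 9), (17, 14), (17, 15), (19, 1), (19, 6), (19, 9), (19, 14), (20, 2), (20, 5), (20, 10), (20, 13), (27, 2), (27, 5), (27, 10), (27, 13), (28, 1), (28, 6), (28, 9), (28, 14), (30, 0), (30, 1), (30, 6), (30, 7), (30, 8), (30, 9), (30, 14), (30, 15)]
Unfold 4 (reflect across v@16): 64 holes -> [(17, 0), (17, 1), (17, 6), (17, 7), (17, 8), (17, 9), (17, 14), (17, 15), (17, 16), (17, 17), (17, 22), (17, 23), (17, 24), (17, 25), (17, 30), (17, 31), (19, 1), (19, 6), (19, 9), (19, 14), (19, 17), (19, 22), (19, 25), (19, 30), (20, 2), (20, 5), (20, 10), (20, 13), (20, 18), (20, 21), (20, 26), (20, 29), (27, 2), (27, 5), (27, 10), (27, 13), (27, 18), (27, 21), (27, 26), (27, 29), (28, 1), (28, 6), (28, 9), (28, 14), (28, 17), (28, 22), (28, 25), (28, 30), (30, 0), (30, 1), (30, 6), (30, 7), (30, 8), (30, 9), (30, 14), (30, 15), (30, 16), (30, 17), (30, 22), (30, 23), (30, 24), (30, 25), (30, 30), (30, 31)]
Unfold 5 (reflect across h@16): 128 holes -> [(1, 0), (1, 1), (1, 6), (1, 7), (1, 8), (1, 9), (1, 14), (1, 15), (1, 16), (1, 17), (1, 22), (1, 23), (1, 24), (1, 25), (1, 30), (1, 31), (3, 1), (3, 6), (3, 9), (3, 14), (3, 17), (3, 22), (3, 25), (3, 30), (4, 2), (4, 5), (4, 10), (4, 13), (4, 18), (4, 21), (4, 26), (4, 29), (11, 2), (11, 5), (11, 10), (11, 13), (11, 18), (11, 21), (11, 26), (11, 29), (12, 1), (12, 6), (12, 9), (12, 14), (12, 17), (12, 22), (12, 25), (12, 30), (14, 0), (14, 1), (14, 6), (14, 7), (14, 8), (14, 9), (14, 14), (14, 15), (14, 16), (14, 17), (14, 22), (14, 23), (14, 24), (14, 25), (14, 30), (14, 31), (17, 0), (17, 1), (17, 6), (17, 7), (17, 8), (17, 9), (17, 14), (17, 15), (17, 16), (17, 17), (17, 22), (17, 23), (17, 24), (17, 25), (17, 30), (17, 31), (19, 1), (19, 6), (19, 9), (19, 14), (19, 17), (19, 22), (19, 25), (19, 30), (20, 2), (20, 5), (20, 10), (20, 13), (20, 18), (20, 21), (20, 26), (20, 29), (27, 2), (27, 5), (27, 10), (27, 13), (27, 18), (27, 21), (27, 26), (27, 29), (28, 1), (28, 6), (28, 9), (28, 14), (28, 17), (28, 22), (28, 25), (28, 30), (30, 0), (30, 1), (30, 6), (30, 7), (30, 8), (30, 9), (30, 14), (30, 15), (30, 16), (30, 17), (30, 22), (30, 23), (30, 24), (30, 25), (30, 30), (30, 31)]

Answer: 128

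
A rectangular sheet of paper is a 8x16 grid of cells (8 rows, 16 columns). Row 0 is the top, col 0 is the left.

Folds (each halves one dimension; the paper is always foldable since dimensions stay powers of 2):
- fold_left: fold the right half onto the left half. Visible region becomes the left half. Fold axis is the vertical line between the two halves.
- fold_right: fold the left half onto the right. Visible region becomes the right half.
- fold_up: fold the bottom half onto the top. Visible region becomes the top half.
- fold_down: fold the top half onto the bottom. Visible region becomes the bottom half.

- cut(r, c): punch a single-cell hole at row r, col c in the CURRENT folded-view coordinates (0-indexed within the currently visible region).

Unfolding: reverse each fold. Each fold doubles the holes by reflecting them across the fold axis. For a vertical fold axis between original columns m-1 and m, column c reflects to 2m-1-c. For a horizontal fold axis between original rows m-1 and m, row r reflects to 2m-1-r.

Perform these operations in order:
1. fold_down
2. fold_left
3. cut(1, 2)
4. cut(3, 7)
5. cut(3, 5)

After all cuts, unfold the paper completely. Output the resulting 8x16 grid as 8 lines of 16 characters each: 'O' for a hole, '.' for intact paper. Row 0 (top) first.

Op 1 fold_down: fold axis h@4; visible region now rows[4,8) x cols[0,16) = 4x16
Op 2 fold_left: fold axis v@8; visible region now rows[4,8) x cols[0,8) = 4x8
Op 3 cut(1, 2): punch at orig (5,2); cuts so far [(5, 2)]; region rows[4,8) x cols[0,8) = 4x8
Op 4 cut(3, 7): punch at orig (7,7); cuts so far [(5, 2), (7, 7)]; region rows[4,8) x cols[0,8) = 4x8
Op 5 cut(3, 5): punch at orig (7,5); cuts so far [(5, 2), (7, 5), (7, 7)]; region rows[4,8) x cols[0,8) = 4x8
Unfold 1 (reflect across v@8): 6 holes -> [(5, 2), (5, 13), (7, 5), (7, 7), (7, 8), (7, 10)]
Unfold 2 (reflect across h@4): 12 holes -> [(0, 5), (0, 7), (0, 8), (0, 10), (2, 2), (2, 13), (5, 2), (5, 13), (7, 5), (7, 7), (7, 8), (7, 10)]

Answer: .....O.OO.O.....
................
..O..........O..
................
................
..O..........O..
................
.....O.OO.O.....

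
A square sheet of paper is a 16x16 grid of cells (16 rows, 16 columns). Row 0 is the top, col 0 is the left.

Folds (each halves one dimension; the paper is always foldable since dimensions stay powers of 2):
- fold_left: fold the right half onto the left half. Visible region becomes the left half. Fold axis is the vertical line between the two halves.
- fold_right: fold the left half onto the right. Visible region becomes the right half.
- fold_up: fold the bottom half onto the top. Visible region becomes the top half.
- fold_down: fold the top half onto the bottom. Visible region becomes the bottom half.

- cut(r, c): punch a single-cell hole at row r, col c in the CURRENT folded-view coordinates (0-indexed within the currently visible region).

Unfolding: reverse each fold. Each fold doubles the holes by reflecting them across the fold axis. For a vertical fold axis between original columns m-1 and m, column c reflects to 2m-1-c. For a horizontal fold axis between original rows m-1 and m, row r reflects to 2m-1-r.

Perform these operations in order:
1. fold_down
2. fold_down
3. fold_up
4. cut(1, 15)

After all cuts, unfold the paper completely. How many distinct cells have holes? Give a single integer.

Answer: 8

Derivation:
Op 1 fold_down: fold axis h@8; visible region now rows[8,16) x cols[0,16) = 8x16
Op 2 fold_down: fold axis h@12; visible region now rows[12,16) x cols[0,16) = 4x16
Op 3 fold_up: fold axis h@14; visible region now rows[12,14) x cols[0,16) = 2x16
Op 4 cut(1, 15): punch at orig (13,15); cuts so far [(13, 15)]; region rows[12,14) x cols[0,16) = 2x16
Unfold 1 (reflect across h@14): 2 holes -> [(13, 15), (14, 15)]
Unfold 2 (reflect across h@12): 4 holes -> [(9, 15), (10, 15), (13, 15), (14, 15)]
Unfold 3 (reflect across h@8): 8 holes -> [(1, 15), (2, 15), (5, 15), (6, 15), (9, 15), (10, 15), (13, 15), (14, 15)]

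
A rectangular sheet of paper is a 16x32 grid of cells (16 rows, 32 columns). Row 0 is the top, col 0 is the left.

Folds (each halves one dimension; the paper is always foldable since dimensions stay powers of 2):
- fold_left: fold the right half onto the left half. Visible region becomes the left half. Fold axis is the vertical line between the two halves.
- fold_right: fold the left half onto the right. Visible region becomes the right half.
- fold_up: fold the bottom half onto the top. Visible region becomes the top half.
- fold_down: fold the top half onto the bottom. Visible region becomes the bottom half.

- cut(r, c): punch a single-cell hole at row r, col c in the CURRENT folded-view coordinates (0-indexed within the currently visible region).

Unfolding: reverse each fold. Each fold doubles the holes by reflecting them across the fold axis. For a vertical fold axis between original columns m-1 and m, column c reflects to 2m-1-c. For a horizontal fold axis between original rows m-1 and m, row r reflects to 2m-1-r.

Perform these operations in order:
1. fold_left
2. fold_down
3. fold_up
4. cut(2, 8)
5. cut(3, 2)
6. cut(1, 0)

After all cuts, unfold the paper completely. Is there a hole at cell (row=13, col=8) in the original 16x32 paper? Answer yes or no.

Answer: yes

Derivation:
Op 1 fold_left: fold axis v@16; visible region now rows[0,16) x cols[0,16) = 16x16
Op 2 fold_down: fold axis h@8; visible region now rows[8,16) x cols[0,16) = 8x16
Op 3 fold_up: fold axis h@12; visible region now rows[8,12) x cols[0,16) = 4x16
Op 4 cut(2, 8): punch at orig (10,8); cuts so far [(10, 8)]; region rows[8,12) x cols[0,16) = 4x16
Op 5 cut(3, 2): punch at orig (11,2); cuts so far [(10, 8), (11, 2)]; region rows[8,12) x cols[0,16) = 4x16
Op 6 cut(1, 0): punch at orig (9,0); cuts so far [(9, 0), (10, 8), (11, 2)]; region rows[8,12) x cols[0,16) = 4x16
Unfold 1 (reflect across h@12): 6 holes -> [(9, 0), (10, 8), (11, 2), (12, 2), (13, 8), (14, 0)]
Unfold 2 (reflect across h@8): 12 holes -> [(1, 0), (2, 8), (3, 2), (4, 2), (5, 8), (6, 0), (9, 0), (10, 8), (11, 2), (12, 2), (13, 8), (14, 0)]
Unfold 3 (reflect across v@16): 24 holes -> [(1, 0), (1, 31), (2, 8), (2, 23), (3, 2), (3, 29), (4, 2), (4, 29), (5, 8), (5, 23), (6, 0), (6, 31), (9, 0), (9, 31), (10, 8), (10, 23), (11, 2), (11, 29), (12, 2), (12, 29), (13, 8), (13, 23), (14, 0), (14, 31)]
Holes: [(1, 0), (1, 31), (2, 8), (2, 23), (3, 2), (3, 29), (4, 2), (4, 29), (5, 8), (5, 23), (6, 0), (6, 31), (9, 0), (9, 31), (10, 8), (10, 23), (11, 2), (11, 29), (12, 2), (12, 29), (13, 8), (13, 23), (14, 0), (14, 31)]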